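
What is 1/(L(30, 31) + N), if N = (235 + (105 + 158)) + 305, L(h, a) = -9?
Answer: 1/794 ≈ 0.0012594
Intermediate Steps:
N = 803 (N = (235 + 263) + 305 = 498 + 305 = 803)
1/(L(30, 31) + N) = 1/(-9 + 803) = 1/794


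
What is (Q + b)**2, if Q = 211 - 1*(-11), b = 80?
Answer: 91204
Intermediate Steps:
Q = 222 (Q = 211 + 11 = 222)
(Q + b)**2 = (222 + 80)**2 = 302**2 = 91204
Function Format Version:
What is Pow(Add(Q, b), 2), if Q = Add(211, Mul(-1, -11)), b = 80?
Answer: 91204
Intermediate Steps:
Q = 222 (Q = Add(211, 11) = 222)
Pow(Add(Q, b), 2) = Pow(Add(222, 80), 2) = Pow(302, 2) = 91204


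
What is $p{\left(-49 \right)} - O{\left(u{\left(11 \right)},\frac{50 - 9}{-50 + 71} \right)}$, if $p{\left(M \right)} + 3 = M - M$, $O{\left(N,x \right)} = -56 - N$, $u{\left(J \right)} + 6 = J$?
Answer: $58$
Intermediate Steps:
$u{\left(J \right)} = -6 + J$
$p{\left(M \right)} = -3$ ($p{\left(M \right)} = -3 + \left(M - M\right) = -3 + 0 = -3$)
$p{\left(-49 \right)} - O{\left(u{\left(11 \right)},\frac{50 - 9}{-50 + 71} \right)} = -3 - \left(-56 - \left(-6 + 11\right)\right) = -3 - \left(-56 - 5\right) = -3 - -61 = -3 + 61 = 58$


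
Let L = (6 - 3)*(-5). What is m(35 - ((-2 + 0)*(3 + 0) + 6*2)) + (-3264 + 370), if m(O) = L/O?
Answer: -83941/29 ≈ -2894.5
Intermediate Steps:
L = -15 (L = 3*(-5) = -15)
m(O) = -15/O
m(35 - ((-2 + 0)*(3 + 0) + 6*2)) + (-3264 + 370) = -15/(35 - ((-2 + 0)*(3 + 0) + 6*2)) + (-3264 + 370) = -15/(35 - (-2*3 + 12)) - 2894 = -15/(35 - (-6 + 12)) - 2894 = -15/(35 - 1*6) - 2894 = -15/(35 - 6) - 2894 = -15/29 - 2894 = -83941/29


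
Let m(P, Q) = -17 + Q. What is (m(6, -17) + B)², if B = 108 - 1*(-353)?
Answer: 182329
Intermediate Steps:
B = 461 (B = 108 + 353 = 461)
(m(6, -17) + B)² = ((-17 - 17) + 461)² = (-34 + 461)² = 427² = 182329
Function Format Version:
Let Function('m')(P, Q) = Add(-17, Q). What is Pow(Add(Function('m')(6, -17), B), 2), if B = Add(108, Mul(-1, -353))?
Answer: 182329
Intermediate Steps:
B = 461 (B = Add(108, 353) = 461)
Pow(Add(Function('m')(6, -17), B), 2) = Pow(Add(Add(-17, -17), 461), 2) = Pow(Add(-34, 461), 2) = Pow(427, 2) = 182329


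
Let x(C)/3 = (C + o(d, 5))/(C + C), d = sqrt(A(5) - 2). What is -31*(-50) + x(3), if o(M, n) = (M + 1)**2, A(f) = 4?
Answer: 1553 + sqrt(2) ≈ 1554.4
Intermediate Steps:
d = sqrt(2) (d = sqrt(4 - 2) = sqrt(2) ≈ 1.4142)
o(M, n) = (1 + M)**2
x(C) = 3*(C + (1 + sqrt(2))**2)/(2*C) (x(C) = 3*((C + (1 + sqrt(2))**2)/(C + C)) = 3*((C + (1 + sqrt(2))**2)/((2*C))) = 3*((C + (1 + sqrt(2))**2)*(1/(2*C))) = 3*((C + (1 + sqrt(2))**2)/(2*C)) = 3*(C + (1 + sqrt(2))**2)/(2*C))
-31*(-50) + x(3) = -31*(-50) + (3/2)*(3 + 3 + 2*sqrt(2))/3 = 1550 + (3/2)*(1/3)*(6 + 2*sqrt(2)) = 1550 + (3 + sqrt(2)) = 1553 + sqrt(2)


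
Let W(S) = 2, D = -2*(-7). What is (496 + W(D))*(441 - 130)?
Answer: 154878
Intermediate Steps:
D = 14
(496 + W(D))*(441 - 130) = (496 + 2)*(441 - 130) = 498*311 = 154878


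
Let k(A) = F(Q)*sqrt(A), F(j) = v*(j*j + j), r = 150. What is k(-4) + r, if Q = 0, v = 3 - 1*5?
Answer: 150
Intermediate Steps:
v = -2 (v = 3 - 5 = -2)
F(j) = -2*j - 2*j**2 (F(j) = -2*(j*j + j) = -2*(j**2 + j) = -2*(j + j**2) = -2*j - 2*j**2)
k(A) = 0 (k(A) = (-2*0*(1 + 0))*sqrt(A) = (-2*0*1)*sqrt(A) = 0*sqrt(A) = 0)
k(-4) + r = 0 + 150 = 150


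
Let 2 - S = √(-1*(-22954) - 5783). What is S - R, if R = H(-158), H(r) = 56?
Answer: -54 - √17171 ≈ -185.04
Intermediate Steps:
R = 56
S = 2 - √17171 (S = 2 - √(-1*(-22954) - 5783) = 2 - √(22954 - 5783) = 2 - √17171 ≈ -129.04)
S - R = (2 - √17171) - 1*56 = (2 - √17171) - 56 = -54 - √17171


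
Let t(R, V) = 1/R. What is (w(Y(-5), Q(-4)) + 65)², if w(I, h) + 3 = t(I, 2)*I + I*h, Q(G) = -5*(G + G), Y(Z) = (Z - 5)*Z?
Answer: 4255969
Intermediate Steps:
Y(Z) = Z*(-5 + Z) (Y(Z) = (-5 + Z)*Z = Z*(-5 + Z))
Q(G) = -10*G
w(I, h) = -2 + I*h (w(I, h) = -3 + (I/I + I*h) = -3 + (1 + I*h) = -2 + I*h)
(w(Y(-5), Q(-4)) + 65)² = ((-2 + (-5*(-5 - 5))*(-10*(-4))) + 65)² = ((-2 - 5*(-10)*40) + 65)² = ((-2 + 50*40) + 65)² = ((-2 + 2000) + 65)² = (1998 + 65)² = 2063² = 4255969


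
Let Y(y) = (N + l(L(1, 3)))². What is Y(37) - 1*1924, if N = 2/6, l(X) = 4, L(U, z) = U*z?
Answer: -17147/9 ≈ -1905.2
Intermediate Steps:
N = ⅓ (N = 2*(⅙) = ⅓ ≈ 0.33333)
Y(y) = 169/9 (Y(y) = (⅓ + 4)² = (13/3)² = 169/9)
Y(37) - 1*1924 = 169/9 - 1*1924 = 169/9 - 1924 = -17147/9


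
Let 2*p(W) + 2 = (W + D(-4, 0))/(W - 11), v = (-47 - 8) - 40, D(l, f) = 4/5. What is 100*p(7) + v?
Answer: -585/2 ≈ -292.50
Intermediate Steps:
D(l, f) = ⅘ (D(l, f) = 4*(⅕) = ⅘)
v = -95 (v = -55 - 40 = -95)
p(W) = -1 + (⅘ + W)/(2*(-11 + W)) (p(W) = -1 + ((W + ⅘)/(W - 11))/2 = -1 + ((⅘ + W)/(-11 + W))/2 = -1 + (⅘ + W)/(2*(-11 + W)))
100*p(7) + v = 100*((114 - 5*7)/(10*(-11 + 7))) - 95 = 100*((⅒)*(114 - 35)/(-4)) - 95 = 100*((⅒)*(-¼)*79) - 95 = 100*(-79/40) - 95 = -395/2 - 95 = -585/2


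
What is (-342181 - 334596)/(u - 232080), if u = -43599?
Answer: 676777/275679 ≈ 2.4549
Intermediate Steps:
(-342181 - 334596)/(u - 232080) = (-342181 - 334596)/(-43599 - 232080) = -676777/(-275679) = -676777*(-1/275679) = 676777/275679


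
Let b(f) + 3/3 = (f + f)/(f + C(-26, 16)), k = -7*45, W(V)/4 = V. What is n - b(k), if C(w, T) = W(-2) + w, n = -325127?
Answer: -113469604/349 ≈ -3.2513e+5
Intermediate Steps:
W(V) = 4*V
k = -315
C(w, T) = -8 + w (C(w, T) = 4*(-2) + w = -8 + w)
b(f) = -1 + 2*f/(-34 + f) (b(f) = -1 + (f + f)/(f + (-8 - 26)) = -1 + (2*f)/(f - 34) = -1 + (2*f)/(-34 + f) = -1 + 2*f/(-34 + f))
n - b(k) = -325127 - (34 - 315)/(-34 - 315) = -325127 - (-281)/(-349) = -325127 - (-1)*(-281)/349 = -325127 - 1*281/349 = -325127 - 281/349 = -113469604/349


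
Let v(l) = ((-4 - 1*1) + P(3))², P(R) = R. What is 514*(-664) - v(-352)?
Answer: -341300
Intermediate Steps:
v(l) = 4 (v(l) = ((-4 - 1*1) + 3)² = ((-4 - 1) + 3)² = (-5 + 3)² = (-2)² = 4)
514*(-664) - v(-352) = 514*(-664) - 1*4 = -341296 - 4 = -341300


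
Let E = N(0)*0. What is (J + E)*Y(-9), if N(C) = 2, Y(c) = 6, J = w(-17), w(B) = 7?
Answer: 42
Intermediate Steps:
J = 7
E = 0 (E = 2*0 = 0)
(J + E)*Y(-9) = (7 + 0)*6 = 7*6 = 42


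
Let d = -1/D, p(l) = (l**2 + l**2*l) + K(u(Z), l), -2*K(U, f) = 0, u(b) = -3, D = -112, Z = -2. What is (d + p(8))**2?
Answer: 4161927169/12544 ≈ 3.3179e+5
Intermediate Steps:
K(U, f) = 0 (K(U, f) = -1/2*0 = 0)
p(l) = l**2 + l**3 (p(l) = (l**2 + l**2*l) + 0 = (l**2 + l**3) + 0 = l**2 + l**3)
d = 1/112 (d = -1/(-112) = -1*(-1/112) = 1/112 ≈ 0.0089286)
(d + p(8))**2 = (1/112 + 8**2*(1 + 8))**2 = (1/112 + 64*9)**2 = (1/112 + 576)**2 = (64513/112)**2 = 4161927169/12544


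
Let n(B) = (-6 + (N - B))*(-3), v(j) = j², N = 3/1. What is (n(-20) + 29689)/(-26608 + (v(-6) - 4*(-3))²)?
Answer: -2117/1736 ≈ -1.2195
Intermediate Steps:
N = 3 (N = 3*1 = 3)
n(B) = 9 + 3*B (n(B) = (-6 + (3 - B))*(-3) = (-3 - B)*(-3) = 9 + 3*B)
(n(-20) + 29689)/(-26608 + (v(-6) - 4*(-3))²) = ((9 + 3*(-20)) + 29689)/(-26608 + ((-6)² - 4*(-3))²) = ((9 - 60) + 29689)/(-26608 + (36 + 12)²) = (-51 + 29689)/(-26608 + 48²) = 29638/(-26608 + 2304) = 29638/(-24304) = 29638*(-1/24304) = -2117/1736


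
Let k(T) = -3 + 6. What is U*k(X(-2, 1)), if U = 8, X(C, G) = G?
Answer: 24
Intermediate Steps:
k(T) = 3
U*k(X(-2, 1)) = 8*3 = 24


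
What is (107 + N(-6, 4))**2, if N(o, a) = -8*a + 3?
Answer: 6084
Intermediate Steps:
N(o, a) = 3 - 8*a
(107 + N(-6, 4))**2 = (107 + (3 - 8*4))**2 = (107 + (3 - 32))**2 = (107 - 29)**2 = 78**2 = 6084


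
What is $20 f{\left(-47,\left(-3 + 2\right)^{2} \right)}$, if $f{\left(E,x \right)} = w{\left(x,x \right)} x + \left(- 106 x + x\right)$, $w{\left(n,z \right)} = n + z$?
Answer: $-2060$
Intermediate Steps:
$f{\left(E,x \right)} = - 105 x + 2 x^{2}$ ($f{\left(E,x \right)} = \left(x + x\right) x + \left(- 106 x + x\right) = 2 x x - 105 x = 2 x^{2} - 105 x = - 105 x + 2 x^{2}$)
$20 f{\left(-47,\left(-3 + 2\right)^{2} \right)} = 20 \left(-3 + 2\right)^{2} \left(-105 + 2 \left(-3 + 2\right)^{2}\right) = 20 \left(-1\right)^{2} \left(-105 + 2 \left(-1\right)^{2}\right) = 20 \cdot 1 \left(-105 + 2 \cdot 1\right) = 20 \cdot 1 \left(-105 + 2\right) = 20 \cdot 1 \left(-103\right) = 20 \left(-103\right) = -2060$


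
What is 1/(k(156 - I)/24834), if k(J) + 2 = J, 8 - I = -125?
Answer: 8278/7 ≈ 1182.6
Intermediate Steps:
I = 133 (I = 8 - 1*(-125) = 8 + 125 = 133)
k(J) = -2 + J
1/(k(156 - I)/24834) = 1/((-2 + (156 - 1*133))/24834) = 1/((-2 + (156 - 133))*(1/24834)) = 1/((-2 + 23)*(1/24834)) = 1/(21*(1/24834)) = 1/(7/8278) = 8278/7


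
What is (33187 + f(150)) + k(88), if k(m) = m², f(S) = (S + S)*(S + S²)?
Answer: 6835931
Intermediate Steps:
f(S) = 2*S*(S + S²) (f(S) = (2*S)*(S + S²) = 2*S*(S + S²))
(33187 + f(150)) + k(88) = (33187 + 2*150²*(1 + 150)) + 88² = (33187 + 2*22500*151) + 7744 = (33187 + 6795000) + 7744 = 6828187 + 7744 = 6835931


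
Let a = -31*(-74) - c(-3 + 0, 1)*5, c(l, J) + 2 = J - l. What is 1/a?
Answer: 1/2284 ≈ 0.00043783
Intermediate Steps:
c(l, J) = -2 + J - l (c(l, J) = -2 + (J - l) = -2 + J - l)
a = 2284 (a = -31*(-74) - (-2 + 1 - (-3 + 0))*5 = 2294 - (-2 + 1 - 1*(-3))*5 = 2294 - (-2 + 1 + 3)*5 = 2294 - 2*5 = 2294 - 1*10 = 2294 - 10 = 2284)
1/a = 1/2284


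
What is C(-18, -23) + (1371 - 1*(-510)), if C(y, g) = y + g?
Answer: 1840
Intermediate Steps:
C(y, g) = g + y
C(-18, -23) + (1371 - 1*(-510)) = (-23 - 18) + (1371 - 1*(-510)) = -41 + (1371 + 510) = -41 + 1881 = 1840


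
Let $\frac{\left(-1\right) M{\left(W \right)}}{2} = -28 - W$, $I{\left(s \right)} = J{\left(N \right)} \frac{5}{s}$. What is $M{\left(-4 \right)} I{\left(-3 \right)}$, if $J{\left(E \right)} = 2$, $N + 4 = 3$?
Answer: $-160$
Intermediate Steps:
$N = -1$ ($N = -4 + 3 = -1$)
$I{\left(s \right)} = \frac{10}{s}$ ($I{\left(s \right)} = 2 \frac{5}{s} = \frac{10}{s}$)
$M{\left(W \right)} = 56 + 2 W$ ($M{\left(W \right)} = - 2 \left(-28 - W\right) = 56 + 2 W$)
$M{\left(-4 \right)} I{\left(-3 \right)} = \left(56 + 2 \left(-4\right)\right) \frac{10}{-3} = \left(56 - 8\right) 10 \left(- \frac{1}{3}\right) = 48 \left(- \frac{10}{3}\right) = -160$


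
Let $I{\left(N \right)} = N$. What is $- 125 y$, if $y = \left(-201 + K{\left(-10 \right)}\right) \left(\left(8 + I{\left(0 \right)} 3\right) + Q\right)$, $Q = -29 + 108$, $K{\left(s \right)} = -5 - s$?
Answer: $2131500$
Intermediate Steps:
$Q = 79$
$y = -17052$ ($y = \left(-201 - -5\right) \left(\left(8 + 0 \cdot 3\right) + 79\right) = \left(-201 + \left(-5 + 10\right)\right) \left(\left(8 + 0\right) + 79\right) = \left(-201 + 5\right) \left(8 + 79\right) = \left(-196\right) 87 = -17052$)
$- 125 y = \left(-125\right) \left(-17052\right) = 2131500$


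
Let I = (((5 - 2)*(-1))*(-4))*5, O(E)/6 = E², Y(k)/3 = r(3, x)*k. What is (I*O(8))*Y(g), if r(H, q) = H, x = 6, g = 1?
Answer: 207360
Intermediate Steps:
Y(k) = 9*k (Y(k) = 3*(3*k) = 9*k)
O(E) = 6*E²
I = 60 (I = ((3*(-1))*(-4))*5 = -3*(-4)*5 = 12*5 = 60)
(I*O(8))*Y(g) = (60*(6*8²))*(9*1) = (60*(6*64))*9 = (60*384)*9 = 23040*9 = 207360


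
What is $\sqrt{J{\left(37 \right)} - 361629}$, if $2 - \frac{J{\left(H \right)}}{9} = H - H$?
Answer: $3 i \sqrt{40179} \approx 601.34 i$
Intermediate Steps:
$J{\left(H \right)} = 18$ ($J{\left(H \right)} = 18 - 9 \left(H - H\right) = 18 - 0 = 18 + 0 = 18$)
$\sqrt{J{\left(37 \right)} - 361629} = \sqrt{18 - 361629} = \sqrt{-361611} = 3 i \sqrt{40179}$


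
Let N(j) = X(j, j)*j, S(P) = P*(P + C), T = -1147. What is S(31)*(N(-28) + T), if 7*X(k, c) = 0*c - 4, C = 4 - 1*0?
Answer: -1227135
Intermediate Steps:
C = 4 (C = 4 + 0 = 4)
S(P) = P*(4 + P) (S(P) = P*(P + 4) = P*(4 + P))
X(k, c) = -4/7 (X(k, c) = (0*c - 4)/7 = (0 - 4)/7 = (⅐)*(-4) = -4/7)
N(j) = -4*j/7
S(31)*(N(-28) + T) = (31*(4 + 31))*(-4/7*(-28) - 1147) = (31*35)*(16 - 1147) = 1085*(-1131) = -1227135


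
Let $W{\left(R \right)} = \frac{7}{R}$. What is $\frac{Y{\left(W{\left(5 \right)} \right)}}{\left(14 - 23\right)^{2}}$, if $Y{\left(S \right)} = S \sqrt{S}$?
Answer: $\frac{7 \sqrt{35}}{2025} \approx 0.020451$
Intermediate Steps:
$Y{\left(S \right)} = S^{\frac{3}{2}}$
$\frac{Y{\left(W{\left(5 \right)} \right)}}{\left(14 - 23\right)^{2}} = \frac{\left(\frac{7}{5}\right)^{\frac{3}{2}}}{\left(14 - 23\right)^{2}} = \frac{\left(7 \cdot \frac{1}{5}\right)^{\frac{3}{2}}}{\left(-9\right)^{2}} = \frac{\left(\frac{7}{5}\right)^{\frac{3}{2}}}{81} = \frac{7 \sqrt{35}}{25} \cdot \frac{1}{81} = \frac{7 \sqrt{35}}{2025}$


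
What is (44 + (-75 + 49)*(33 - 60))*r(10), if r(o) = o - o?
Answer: 0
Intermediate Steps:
r(o) = 0
(44 + (-75 + 49)*(33 - 60))*r(10) = (44 + (-75 + 49)*(33 - 60))*0 = (44 - 26*(-27))*0 = (44 + 702)*0 = 746*0 = 0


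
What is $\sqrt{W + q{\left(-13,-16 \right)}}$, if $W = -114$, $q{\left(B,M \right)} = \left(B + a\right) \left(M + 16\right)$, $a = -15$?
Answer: $i \sqrt{114} \approx 10.677 i$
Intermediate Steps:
$q{\left(B,M \right)} = \left(-15 + B\right) \left(16 + M\right)$ ($q{\left(B,M \right)} = \left(B - 15\right) \left(M + 16\right) = \left(-15 + B\right) \left(16 + M\right)$)
$\sqrt{W + q{\left(-13,-16 \right)}} = \sqrt{-114 - 0} = \sqrt{-114 + \left(-240 + 240 - 208 + 208\right)} = \sqrt{-114 + 0} = \sqrt{-114} = i \sqrt{114}$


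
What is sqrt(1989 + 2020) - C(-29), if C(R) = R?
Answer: 29 + sqrt(4009) ≈ 92.317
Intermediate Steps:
sqrt(1989 + 2020) - C(-29) = sqrt(1989 + 2020) - 1*(-29) = sqrt(4009) + 29 = 29 + sqrt(4009)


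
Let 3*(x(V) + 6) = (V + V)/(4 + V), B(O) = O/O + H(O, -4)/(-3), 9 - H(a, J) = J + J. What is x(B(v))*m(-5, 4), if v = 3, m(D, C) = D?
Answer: 20/3 ≈ 6.6667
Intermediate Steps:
H(a, J) = 9 - 2*J (H(a, J) = 9 - (J + J) = 9 - 2*J)
B(O) = -14/3 (B(O) = O/O + (9 - 2*(-4))/(-3) = 1 + (9 + 8)*(-1/3) = 1 + 17*(-1/3) = 1 - 17/3 = -14/3)
x(V) = -6 + 2*V/(3*(4 + V)) (x(V) = -6 + ((V + V)/(4 + V))/3 = -6 + ((2*V)/(4 + V))/3 = -6 + (2*V/(4 + V))/3 = -6 + 2*V/(3*(4 + V)))
x(B(v))*m(-5, 4) = (8*(-9 - 2*(-14/3))/(3*(4 - 14/3)))*(-5) = (8*(-9 + 28/3)/(3*(-2/3)))*(-5) = ((8/3)*(-3/2)*(1/3))*(-5) = -4/3*(-5) = 20/3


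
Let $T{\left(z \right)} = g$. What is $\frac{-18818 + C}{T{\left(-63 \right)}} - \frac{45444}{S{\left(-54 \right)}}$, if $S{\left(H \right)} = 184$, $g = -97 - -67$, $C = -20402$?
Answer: $\frac{146329}{138} \approx 1060.4$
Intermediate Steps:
$g = -30$ ($g = -97 + 67 = -30$)
$T{\left(z \right)} = -30$
$\frac{-18818 + C}{T{\left(-63 \right)}} - \frac{45444}{S{\left(-54 \right)}} = \frac{-18818 - 20402}{-30} - \frac{45444}{184} = \left(-39220\right) \left(- \frac{1}{30}\right) - \frac{11361}{46} = \frac{3922}{3} - \frac{11361}{46} = \frac{146329}{138}$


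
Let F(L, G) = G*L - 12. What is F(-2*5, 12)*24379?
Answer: -3218028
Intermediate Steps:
F(L, G) = -12 + G*L
F(-2*5, 12)*24379 = (-12 + 12*(-2*5))*24379 = (-12 + 12*(-10))*24379 = (-12 - 120)*24379 = -132*24379 = -3218028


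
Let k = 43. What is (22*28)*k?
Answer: 26488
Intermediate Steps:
(22*28)*k = (22*28)*43 = 616*43 = 26488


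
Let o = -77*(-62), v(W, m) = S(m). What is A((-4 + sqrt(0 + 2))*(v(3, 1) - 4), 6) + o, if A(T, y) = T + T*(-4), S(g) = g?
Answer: 4738 + 9*sqrt(2) ≈ 4750.7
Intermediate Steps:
v(W, m) = m
A(T, y) = -3*T (A(T, y) = T - 4*T = -3*T)
o = 4774
A((-4 + sqrt(0 + 2))*(v(3, 1) - 4), 6) + o = -3*(-4 + sqrt(0 + 2))*(1 - 4) + 4774 = -3*(-4 + sqrt(2))*(-3) + 4774 = -3*(12 - 3*sqrt(2)) + 4774 = (-36 + 9*sqrt(2)) + 4774 = 4738 + 9*sqrt(2)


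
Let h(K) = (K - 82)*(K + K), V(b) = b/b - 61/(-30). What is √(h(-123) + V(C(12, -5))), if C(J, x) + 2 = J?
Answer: √45389730/30 ≈ 224.57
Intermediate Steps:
C(J, x) = -2 + J
V(b) = 91/30 (V(b) = 1 - 61*(-1/30) = 1 + 61/30 = 91/30)
h(K) = 2*K*(-82 + K) (h(K) = (-82 + K)*(2*K) = 2*K*(-82 + K))
√(h(-123) + V(C(12, -5))) = √(2*(-123)*(-82 - 123) + 91/30) = √(2*(-123)*(-205) + 91/30) = √(50430 + 91/30) = √(1512991/30) = √45389730/30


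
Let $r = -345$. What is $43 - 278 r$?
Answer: $95953$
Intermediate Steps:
$43 - 278 r = 43 - -95910 = 43 + 95910 = 95953$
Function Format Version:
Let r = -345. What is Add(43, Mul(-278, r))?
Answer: 95953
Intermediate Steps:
Add(43, Mul(-278, r)) = Add(43, Mul(-278, -345)) = Add(43, 95910) = 95953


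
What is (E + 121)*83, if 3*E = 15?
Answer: 10458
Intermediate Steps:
E = 5 (E = (⅓)*15 = 5)
(E + 121)*83 = (5 + 121)*83 = 126*83 = 10458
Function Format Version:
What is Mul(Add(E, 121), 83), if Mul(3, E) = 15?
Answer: 10458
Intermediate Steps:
E = 5 (E = Mul(Rational(1, 3), 15) = 5)
Mul(Add(E, 121), 83) = Mul(Add(5, 121), 83) = Mul(126, 83) = 10458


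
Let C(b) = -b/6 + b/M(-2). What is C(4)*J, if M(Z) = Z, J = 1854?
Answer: -4944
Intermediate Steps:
C(b) = -2*b/3 (C(b) = -b/6 + b/(-2) = -b*(⅙) + b*(-½) = -b/6 - b/2 = -2*b/3)
C(4)*J = -⅔*4*1854 = -8/3*1854 = -4944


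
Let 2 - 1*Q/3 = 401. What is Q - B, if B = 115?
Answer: -1312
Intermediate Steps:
Q = -1197 (Q = 6 - 3*401 = 6 - 1203 = -1197)
Q - B = -1197 - 1*115 = -1197 - 115 = -1312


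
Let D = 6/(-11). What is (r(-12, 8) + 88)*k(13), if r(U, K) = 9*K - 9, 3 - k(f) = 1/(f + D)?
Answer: 60400/137 ≈ 440.88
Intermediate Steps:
D = -6/11 (D = 6*(-1/11) = -6/11 ≈ -0.54545)
k(f) = 3 - 1/(-6/11 + f) (k(f) = 3 - 1/(f - 6/11) = 3 - 1/(-6/11 + f))
r(U, K) = -9 + 9*K
(r(-12, 8) + 88)*k(13) = ((-9 + 9*8) + 88)*((-29 + 33*13)/(-6 + 11*13)) = ((-9 + 72) + 88)*((-29 + 429)/(-6 + 143)) = (63 + 88)*(400/137) = 151*((1/137)*400) = 151*(400/137) = 60400/137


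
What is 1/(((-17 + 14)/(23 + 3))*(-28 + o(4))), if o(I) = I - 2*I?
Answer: 13/48 ≈ 0.27083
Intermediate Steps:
o(I) = -I
1/(((-17 + 14)/(23 + 3))*(-28 + o(4))) = 1/(((-17 + 14)/(23 + 3))*(-28 - 1*4)) = 1/((-3/26)*(-28 - 4)) = 1/(-3*1/26*(-32)) = 1/(-3/26*(-32)) = 1/(48/13) = 13/48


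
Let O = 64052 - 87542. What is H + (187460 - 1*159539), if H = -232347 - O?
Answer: -180936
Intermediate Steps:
O = -23490
H = -208857 (H = -232347 - 1*(-23490) = -232347 + 23490 = -208857)
H + (187460 - 1*159539) = -208857 + (187460 - 1*159539) = -208857 + (187460 - 159539) = -208857 + 27921 = -180936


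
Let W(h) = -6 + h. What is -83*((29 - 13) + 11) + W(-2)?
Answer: -2249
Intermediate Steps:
-83*((29 - 13) + 11) + W(-2) = -83*((29 - 13) + 11) + (-6 - 2) = -83*(16 + 11) - 8 = -83*27 - 8 = -2241 - 8 = -2249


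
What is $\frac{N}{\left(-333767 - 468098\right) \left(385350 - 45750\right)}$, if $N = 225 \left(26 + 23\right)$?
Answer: $- \frac{147}{3630844720} \approx -4.0486 \cdot 10^{-8}$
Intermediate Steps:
$N = 11025$ ($N = 225 \cdot 49 = 11025$)
$\frac{N}{\left(-333767 - 468098\right) \left(385350 - 45750\right)} = \frac{11025}{\left(-333767 - 468098\right) \left(385350 - 45750\right)} = \frac{11025}{\left(-801865\right) 339600} = \frac{11025}{-272313354000} = 11025 \left(- \frac{1}{272313354000}\right) = - \frac{147}{3630844720}$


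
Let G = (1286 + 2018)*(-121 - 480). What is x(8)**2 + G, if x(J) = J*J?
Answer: -1981608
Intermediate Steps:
x(J) = J**2
G = -1985704 (G = 3304*(-601) = -1985704)
x(8)**2 + G = (8**2)**2 - 1985704 = 64**2 - 1985704 = 4096 - 1985704 = -1981608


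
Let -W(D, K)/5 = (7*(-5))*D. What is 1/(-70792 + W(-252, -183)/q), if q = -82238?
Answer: -41119/2910874198 ≈ -1.4126e-5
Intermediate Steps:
W(D, K) = 175*D (W(D, K) = -5*7*(-5)*D = -(-175)*D = 175*D)
1/(-70792 + W(-252, -183)/q) = 1/(-70792 + (175*(-252))/(-82238)) = 1/(-70792 - 44100*(-1/82238)) = 1/(-70792 + 22050/41119) = 1/(-2910874198/41119) = -41119/2910874198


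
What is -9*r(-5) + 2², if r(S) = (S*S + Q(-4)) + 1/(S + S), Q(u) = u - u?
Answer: -2201/10 ≈ -220.10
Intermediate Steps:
Q(u) = 0
r(S) = S² + 1/(2*S) (r(S) = (S*S + 0) + 1/(S + S) = (S² + 0) + 1/(2*S) = S² + 1/(2*S))
-9*r(-5) + 2² = -9*(½ + (-5)³)/(-5) + 2² = -(-9)*(½ - 125)/5 + 4 = -(-9)*(-249)/(5*2) + 4 = -9*249/10 + 4 = -2241/10 + 4 = -2201/10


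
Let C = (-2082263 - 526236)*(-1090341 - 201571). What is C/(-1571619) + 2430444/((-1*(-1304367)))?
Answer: -1465216421699511820/683322653391 ≈ -2.1443e+6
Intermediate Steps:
C = 3369951160088 (C = -2608499*(-1291912) = 3369951160088)
C/(-1571619) + 2430444/((-1*(-1304367))) = 3369951160088/(-1571619) + 2430444/((-1*(-1304367))) = 3369951160088*(-1/1571619) + 2430444/1304367 = -3369951160088/1571619 + 2430444*(1/1304367) = -3369951160088/1571619 + 810148/434789 = -1465216421699511820/683322653391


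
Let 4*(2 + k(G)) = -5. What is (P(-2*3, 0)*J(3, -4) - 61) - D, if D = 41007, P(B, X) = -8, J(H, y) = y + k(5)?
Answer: -41010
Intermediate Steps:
k(G) = -13/4 (k(G) = -2 + (1/4)*(-5) = -2 - 5/4 = -13/4)
J(H, y) = -13/4 + y (J(H, y) = y - 13/4 = -13/4 + y)
(P(-2*3, 0)*J(3, -4) - 61) - D = (-8*(-13/4 - 4) - 61) - 1*41007 = (-8*(-29/4) - 61) - 41007 = (58 - 61) - 41007 = -3 - 41007 = -41010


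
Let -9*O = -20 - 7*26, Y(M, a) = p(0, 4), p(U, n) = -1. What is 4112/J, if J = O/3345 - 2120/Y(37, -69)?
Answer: 61895880/31911401 ≈ 1.9396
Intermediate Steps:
Y(M, a) = -1
O = 202/9 (O = -(-20 - 7*26)/9 = -(-20 - 182)/9 = -⅑*(-202) = 202/9 ≈ 22.444)
J = 63822802/30105 (J = (202/9)/3345 - 2120/(-1) = (202/9)*(1/3345) - 2120*(-1) = 202/30105 + 2120 = 63822802/30105 ≈ 2120.0)
4112/J = 4112/(63822802/30105) = 4112*(30105/63822802) = 61895880/31911401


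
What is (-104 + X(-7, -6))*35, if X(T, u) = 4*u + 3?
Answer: -4375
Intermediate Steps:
X(T, u) = 3 + 4*u
(-104 + X(-7, -6))*35 = (-104 + (3 + 4*(-6)))*35 = (-104 + (3 - 24))*35 = (-104 - 21)*35 = -125*35 = -4375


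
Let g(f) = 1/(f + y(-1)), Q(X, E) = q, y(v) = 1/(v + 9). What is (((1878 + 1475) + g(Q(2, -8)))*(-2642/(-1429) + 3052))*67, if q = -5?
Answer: 12743974816450/18577 ≈ 6.8601e+8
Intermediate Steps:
y(v) = 1/(9 + v)
Q(X, E) = -5
g(f) = 1/(⅛ + f) (g(f) = 1/(f + 1/(9 - 1)) = 1/(f + 1/8) = 1/(f + ⅛) = 1/(⅛ + f))
(((1878 + 1475) + g(Q(2, -8)))*(-2642/(-1429) + 3052))*67 = (((1878 + 1475) + 8/(1 + 8*(-5)))*(-2642/(-1429) + 3052))*67 = ((3353 + 8/(1 - 40))*(-2642*(-1/1429) + 3052))*67 = ((3353 + 8/(-39))*(2642/1429 + 3052))*67 = ((3353 + 8*(-1/39))*(4363950/1429))*67 = ((3353 - 8/39)*(4363950/1429))*67 = ((130759/39)*(4363950/1429))*67 = (190208579350/18577)*67 = 12743974816450/18577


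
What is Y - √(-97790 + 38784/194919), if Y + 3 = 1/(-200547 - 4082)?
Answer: -613888/204629 - I*√412818738417966/64973 ≈ -3.0 - 312.71*I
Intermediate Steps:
Y = -613888/204629 (Y = -3 + 1/(-200547 - 4082) = -3 + 1/(-204629) = -3 - 1/204629 = -613888/204629 ≈ -3.0000)
Y - √(-97790 + 38784/194919) = -613888/204629 - √(-97790 + 38784/194919) = -613888/204629 - √(-97790 + 38784*(1/194919)) = -613888/204629 - √(-97790 + 12928/64973) = -613888/204629 - √(-6353696742/64973) = -613888/204629 - I*√412818738417966/64973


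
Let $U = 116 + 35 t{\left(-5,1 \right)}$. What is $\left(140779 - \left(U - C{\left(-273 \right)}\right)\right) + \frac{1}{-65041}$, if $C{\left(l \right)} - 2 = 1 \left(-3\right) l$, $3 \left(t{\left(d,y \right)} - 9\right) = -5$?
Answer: $\frac{27556700959}{195123} \approx 1.4123 \cdot 10^{5}$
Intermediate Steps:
$t{\left(d,y \right)} = \frac{22}{3}$ ($t{\left(d,y \right)} = 9 + \frac{1}{3} \left(-5\right) = 9 - \frac{5}{3} = \frac{22}{3}$)
$C{\left(l \right)} = 2 - 3 l$ ($C{\left(l \right)} = 2 + 1 \left(-3\right) l = 2 - 3 l$)
$U = \frac{1118}{3}$ ($U = 116 + 35 \cdot \frac{22}{3} = 116 + \frac{770}{3} = \frac{1118}{3} \approx 372.67$)
$\left(140779 - \left(U - C{\left(-273 \right)}\right)\right) + \frac{1}{-65041} = \left(140779 + \left(\left(2 - -819\right) - \frac{1118}{3}\right)\right) + \frac{1}{-65041} = \left(140779 + \left(\left(2 + 819\right) - \frac{1118}{3}\right)\right) - \frac{1}{65041} = \left(140779 + \left(821 - \frac{1118}{3}\right)\right) - \frac{1}{65041} = \left(140779 + \frac{1345}{3}\right) - \frac{1}{65041} = \frac{423682}{3} - \frac{1}{65041} = \frac{27556700959}{195123}$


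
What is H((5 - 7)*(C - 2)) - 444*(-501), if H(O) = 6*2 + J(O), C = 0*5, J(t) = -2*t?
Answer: 222448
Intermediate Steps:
C = 0
H(O) = 12 - 2*O (H(O) = 6*2 - 2*O = 12 - 2*O)
H((5 - 7)*(C - 2)) - 444*(-501) = (12 - 2*(5 - 7)*(0 - 2)) - 444*(-501) = (12 - (-4)*(-2)) + 222444 = (12 - 2*4) + 222444 = (12 - 8) + 222444 = 4 + 222444 = 222448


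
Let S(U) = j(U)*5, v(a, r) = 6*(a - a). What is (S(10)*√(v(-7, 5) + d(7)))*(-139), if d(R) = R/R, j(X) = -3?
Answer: 2085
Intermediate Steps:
d(R) = 1
v(a, r) = 0 (v(a, r) = 6*0 = 0)
S(U) = -15 (S(U) = -3*5 = -15)
(S(10)*√(v(-7, 5) + d(7)))*(-139) = -15*√(0 + 1)*(-139) = -15*√1*(-139) = -15*1*(-139) = -15*(-139) = 2085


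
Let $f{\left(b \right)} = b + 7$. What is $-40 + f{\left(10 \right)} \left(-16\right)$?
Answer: $-312$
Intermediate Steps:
$f{\left(b \right)} = 7 + b$
$-40 + f{\left(10 \right)} \left(-16\right) = -40 + \left(7 + 10\right) \left(-16\right) = -40 + 17 \left(-16\right) = -40 - 272 = -312$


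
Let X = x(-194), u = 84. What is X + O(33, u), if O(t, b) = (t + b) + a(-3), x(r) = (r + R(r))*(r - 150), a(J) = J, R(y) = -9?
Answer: 69946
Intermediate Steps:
x(r) = (-150 + r)*(-9 + r) (x(r) = (r - 9)*(r - 150) = (-9 + r)*(-150 + r) = (-150 + r)*(-9 + r))
X = 69832 (X = 1350 + (-194)**2 - 159*(-194) = 1350 + 37636 + 30846 = 69832)
O(t, b) = -3 + b + t (O(t, b) = (t + b) - 3 = (b + t) - 3 = -3 + b + t)
X + O(33, u) = 69832 + (-3 + 84 + 33) = 69832 + 114 = 69946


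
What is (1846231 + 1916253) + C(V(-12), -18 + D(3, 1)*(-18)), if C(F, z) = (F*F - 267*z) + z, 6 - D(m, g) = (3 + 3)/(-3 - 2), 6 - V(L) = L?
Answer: 19010348/5 ≈ 3.8021e+6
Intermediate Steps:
V(L) = 6 - L
D(m, g) = 36/5 (D(m, g) = 6 - (3 + 3)/(-3 - 2) = 6 - 6/(-5) = 6 - 6*(-1)/5 = 6 - 1*(-6/5) = 6 + 6/5 = 36/5)
C(F, z) = F² - 266*z (C(F, z) = (F² - 267*z) + z = F² - 266*z)
(1846231 + 1916253) + C(V(-12), -18 + D(3, 1)*(-18)) = (1846231 + 1916253) + ((6 - 1*(-12))² - 266*(-18 + (36/5)*(-18))) = 3762484 + ((6 + 12)² - 266*(-18 - 648/5)) = 3762484 + (18² - 266*(-738/5)) = 3762484 + (324 + 196308/5) = 3762484 + 197928/5 = 19010348/5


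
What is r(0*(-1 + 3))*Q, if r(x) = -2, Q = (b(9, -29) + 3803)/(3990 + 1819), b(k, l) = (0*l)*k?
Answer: -7606/5809 ≈ -1.3093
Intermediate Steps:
b(k, l) = 0 (b(k, l) = 0*k = 0)
Q = 3803/5809 (Q = (0 + 3803)/(3990 + 1819) = 3803/5809 ≈ 0.65467)
r(0*(-1 + 3))*Q = -2*3803/5809 = -7606/5809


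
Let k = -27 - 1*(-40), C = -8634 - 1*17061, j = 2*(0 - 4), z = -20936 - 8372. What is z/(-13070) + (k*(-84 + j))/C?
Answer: 76870078/33583365 ≈ 2.2889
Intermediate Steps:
z = -29308
j = -8 (j = 2*(-4) = -8)
C = -25695 (C = -8634 - 17061 = -25695)
k = 13 (k = -27 + 40 = 13)
z/(-13070) + (k*(-84 + j))/C = -29308/(-13070) + (13*(-84 - 8))/(-25695) = -29308*(-1/13070) + (13*(-92))*(-1/25695) = 14654/6535 - 1196*(-1/25695) = 14654/6535 + 1196/25695 = 76870078/33583365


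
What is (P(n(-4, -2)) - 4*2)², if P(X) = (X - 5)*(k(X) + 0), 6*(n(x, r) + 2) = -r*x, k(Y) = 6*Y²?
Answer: 25725184/81 ≈ 3.1760e+5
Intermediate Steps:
n(x, r) = -2 - r*x/6 (n(x, r) = -2 + (-r*x)/6 = -2 - r*x/6)
P(X) = 6*X²*(-5 + X) (P(X) = (X - 5)*(6*X² + 0) = (-5 + X)*(6*X²) = 6*X²*(-5 + X))
(P(n(-4, -2)) - 4*2)² = (6*(-2 - ⅙*(-2)*(-4))²*(-5 + (-2 - ⅙*(-2)*(-4))) - 4*2)² = (6*(-2 - 4/3)²*(-5 + (-2 - 4/3)) - 8)² = (6*(-10/3)²*(-5 - 10/3) - 8)² = (6*(100/9)*(-25/3) - 8)² = (-5000/9 - 8)² = (-5072/9)² = 25725184/81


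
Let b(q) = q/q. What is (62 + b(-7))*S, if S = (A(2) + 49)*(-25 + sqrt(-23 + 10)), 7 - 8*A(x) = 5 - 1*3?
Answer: -625275/8 + 25011*I*sqrt(13)/8 ≈ -78159.0 + 11272.0*I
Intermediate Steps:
A(x) = 5/8 (A(x) = 7/8 - (5 - 1*3)/8 = 7/8 - (5 - 3)/8 = 7/8 - 1/8*2 = 7/8 - 1/4 = 5/8)
b(q) = 1
S = -9925/8 + 397*I*sqrt(13)/8 (S = (5/8 + 49)*(-25 + sqrt(-23 + 10)) = 397*(-25 + sqrt(-13))/8 = 397*(-25 + I*sqrt(13))/8 = -9925/8 + 397*I*sqrt(13)/8 ≈ -1240.6 + 178.93*I)
(62 + b(-7))*S = (62 + 1)*(-9925/8 + 397*I*sqrt(13)/8) = 63*(-9925/8 + 397*I*sqrt(13)/8) = -625275/8 + 25011*I*sqrt(13)/8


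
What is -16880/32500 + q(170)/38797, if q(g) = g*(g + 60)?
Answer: 30792832/63045125 ≈ 0.48843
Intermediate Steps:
q(g) = g*(60 + g)
-16880/32500 + q(170)/38797 = -16880/32500 + (170*(60 + 170))/38797 = -16880*1/32500 + (170*230)*(1/38797) = -844/1625 + 39100*(1/38797) = -844/1625 + 39100/38797 = 30792832/63045125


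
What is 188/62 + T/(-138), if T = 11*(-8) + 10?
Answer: 2565/713 ≈ 3.5975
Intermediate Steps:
T = -78 (T = -88 + 10 = -78)
188/62 + T/(-138) = 188/62 - 78/(-138) = 188*(1/62) - 78*(-1/138) = 94/31 + 13/23 = 2565/713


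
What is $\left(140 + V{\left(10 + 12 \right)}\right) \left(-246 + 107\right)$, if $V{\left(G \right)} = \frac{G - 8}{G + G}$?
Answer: $- \frac{429093}{22} \approx -19504.0$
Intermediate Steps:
$V{\left(G \right)} = \frac{-8 + G}{2 G}$
$\left(140 + V{\left(10 + 12 \right)}\right) \left(-246 + 107\right) = \left(140 + \frac{-8 + \left(10 + 12\right)}{2 \left(10 + 12\right)}\right) \left(-246 + 107\right) = \left(140 + \frac{-8 + 22}{2 \cdot 22}\right) \left(-139\right) = \left(140 + \frac{1}{2} \cdot \frac{1}{22} \cdot 14\right) \left(-139\right) = \left(140 + \frac{7}{22}\right) \left(-139\right) = \frac{3087}{22} \left(-139\right) = - \frac{429093}{22}$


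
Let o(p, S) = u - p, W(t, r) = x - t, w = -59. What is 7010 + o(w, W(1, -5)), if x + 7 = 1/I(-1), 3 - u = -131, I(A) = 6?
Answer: 7203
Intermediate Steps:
u = 134 (u = 3 - 1*(-131) = 3 + 131 = 134)
x = -41/6 (x = -7 + 1/6 = -7 + ⅙ = -41/6 ≈ -6.8333)
W(t, r) = -41/6 - t
o(p, S) = 134 - p
7010 + o(w, W(1, -5)) = 7010 + (134 - 1*(-59)) = 7010 + (134 + 59) = 7010 + 193 = 7203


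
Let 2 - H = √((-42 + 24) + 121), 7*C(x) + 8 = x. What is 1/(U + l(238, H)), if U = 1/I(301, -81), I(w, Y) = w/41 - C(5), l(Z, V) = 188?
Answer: 2230/419527 ≈ 0.0053155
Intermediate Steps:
C(x) = -8/7 + x/7
H = 2 - √103 (H = 2 - √((-42 + 24) + 121) = 2 - √(-18 + 121) = 2 - √103 ≈ -8.1489)
I(w, Y) = 3/7 + w/41 (I(w, Y) = w/41 - (-8/7 + (⅐)*5) = w*(1/41) - (-8/7 + 5/7) = w/41 - 1*(-3/7) = w/41 + 3/7 = 3/7 + w/41)
U = 287/2230 (U = 1/(3/7 + (1/41)*301) = 1/(3/7 + 301/41) = 1/(2230/287) = 287/2230 ≈ 0.12870)
1/(U + l(238, H)) = 1/(287/2230 + 188) = 1/(419527/2230) = 2230/419527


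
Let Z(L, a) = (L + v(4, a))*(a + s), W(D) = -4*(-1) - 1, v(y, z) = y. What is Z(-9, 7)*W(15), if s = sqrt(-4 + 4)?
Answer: -105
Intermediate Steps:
W(D) = 3 (W(D) = 4 - 1 = 3)
s = 0 (s = sqrt(0) = 0)
Z(L, a) = a*(4 + L) (Z(L, a) = (L + 4)*(a + 0) = (4 + L)*a = a*(4 + L))
Z(-9, 7)*W(15) = (7*(4 - 9))*3 = (7*(-5))*3 = -35*3 = -105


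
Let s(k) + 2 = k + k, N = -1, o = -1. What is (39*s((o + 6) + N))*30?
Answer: 7020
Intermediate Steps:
s(k) = -2 + 2*k (s(k) = -2 + (k + k) = -2 + 2*k)
(39*s((o + 6) + N))*30 = (39*(-2 + 2*((-1 + 6) - 1)))*30 = (39*(-2 + 2*(5 - 1)))*30 = (39*(-2 + 2*4))*30 = (39*(-2 + 8))*30 = (39*6)*30 = 234*30 = 7020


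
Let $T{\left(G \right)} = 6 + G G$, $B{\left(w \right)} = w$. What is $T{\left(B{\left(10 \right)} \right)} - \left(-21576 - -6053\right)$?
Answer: $15629$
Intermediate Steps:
$T{\left(G \right)} = 6 + G^{2}$
$T{\left(B{\left(10 \right)} \right)} - \left(-21576 - -6053\right) = \left(6 + 10^{2}\right) - \left(-21576 - -6053\right) = \left(6 + 100\right) - \left(-21576 + 6053\right) = 106 - -15523 = 106 + 15523 = 15629$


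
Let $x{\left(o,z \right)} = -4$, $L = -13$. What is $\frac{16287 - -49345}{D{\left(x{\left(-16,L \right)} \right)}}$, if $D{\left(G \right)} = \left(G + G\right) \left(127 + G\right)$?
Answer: $- \frac{8204}{123} \approx -66.699$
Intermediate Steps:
$D{\left(G \right)} = 2 G \left(127 + G\right)$
$\frac{16287 - -49345}{D{\left(x{\left(-16,L \right)} \right)}} = \frac{16287 - -49345}{2 \left(-4\right) \left(127 - 4\right)} = \frac{16287 + 49345}{2 \left(-4\right) 123} = \frac{65632}{-984} = 65632 \left(- \frac{1}{984}\right) = - \frac{8204}{123}$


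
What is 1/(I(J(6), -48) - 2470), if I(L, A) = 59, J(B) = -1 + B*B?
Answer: -1/2411 ≈ -0.00041477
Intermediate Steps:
J(B) = -1 + B²
1/(I(J(6), -48) - 2470) = 1/(59 - 2470) = 1/(-2411) = -1/2411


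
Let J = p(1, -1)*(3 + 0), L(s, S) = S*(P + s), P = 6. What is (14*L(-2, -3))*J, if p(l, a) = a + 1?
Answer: 0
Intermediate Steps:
p(l, a) = 1 + a
L(s, S) = S*(6 + s)
J = 0 (J = (1 - 1)*(3 + 0) = 0*3 = 0)
(14*L(-2, -3))*J = (14*(-3*(6 - 2)))*0 = (14*(-3*4))*0 = (14*(-12))*0 = -168*0 = 0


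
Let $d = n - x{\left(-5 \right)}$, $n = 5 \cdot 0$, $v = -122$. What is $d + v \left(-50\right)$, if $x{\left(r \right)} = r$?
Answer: $6105$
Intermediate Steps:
$n = 0$
$d = 5$ ($d = 0 - -5 = 0 + 5 = 5$)
$d + v \left(-50\right) = 5 - -6100 = 5 + 6100 = 6105$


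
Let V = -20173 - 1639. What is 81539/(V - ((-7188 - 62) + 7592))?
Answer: -81539/22154 ≈ -3.6806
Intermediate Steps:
V = -21812
81539/(V - ((-7188 - 62) + 7592)) = 81539/(-21812 - ((-7188 - 62) + 7592)) = 81539/(-21812 - (-7250 + 7592)) = 81539/(-21812 - 1*342) = 81539/(-21812 - 342) = 81539/(-22154) = 81539*(-1/22154) = -81539/22154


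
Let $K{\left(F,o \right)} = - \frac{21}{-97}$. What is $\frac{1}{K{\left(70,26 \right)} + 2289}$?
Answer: $\frac{97}{222054} \approx 0.00043683$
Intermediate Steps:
$K{\left(F,o \right)} = \frac{21}{97}$ ($K{\left(F,o \right)} = \left(-21\right) \left(- \frac{1}{97}\right) = \frac{21}{97}$)
$\frac{1}{K{\left(70,26 \right)} + 2289} = \frac{1}{\frac{21}{97} + 2289} = \frac{1}{\frac{222054}{97}} = \frac{97}{222054}$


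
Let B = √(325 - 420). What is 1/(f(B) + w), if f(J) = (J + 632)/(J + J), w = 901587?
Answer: 190*I/(79*(8*√95 + 2168375*I)) ≈ 1.1092e-6 + 3.9885e-11*I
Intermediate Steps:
B = I*√95 (B = √(-95) = I*√95 ≈ 9.7468*I)
f(J) = (632 + J)/(2*J) (f(J) = (632 + J)/((2*J)) = (632 + J)*(1/(2*J)) = (632 + J)/(2*J))
1/(f(B) + w) = 1/((632 + I*√95)/(2*((I*√95))) + 901587) = 1/((-I*√95/95)*(632 + I*√95)/2 + 901587) = 1/(-I*√95*(632 + I*√95)/190 + 901587) = 1/(901587 - I*√95*(632 + I*√95)/190)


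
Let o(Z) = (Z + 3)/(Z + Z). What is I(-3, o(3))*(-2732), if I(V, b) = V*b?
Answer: 8196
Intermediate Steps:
o(Z) = (3 + Z)/(2*Z) (o(Z) = (3 + Z)/((2*Z)) = (3 + Z)*(1/(2*Z)) = (3 + Z)/(2*Z))
I(-3, o(3))*(-2732) = -3*(3 + 3)/(2*3)*(-2732) = -3*6/(2*3)*(-2732) = -3*1*(-2732) = -3*(-2732) = 8196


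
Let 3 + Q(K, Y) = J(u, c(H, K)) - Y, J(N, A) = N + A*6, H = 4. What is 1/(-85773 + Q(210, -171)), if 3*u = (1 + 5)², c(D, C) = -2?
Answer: -1/85605 ≈ -1.1682e-5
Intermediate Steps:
u = 12 (u = (1 + 5)²/3 = (⅓)*6² = (⅓)*36 = 12)
J(N, A) = N + 6*A
Q(K, Y) = -3 - Y (Q(K, Y) = -3 + ((12 + 6*(-2)) - Y) = -3 + ((12 - 12) - Y) = -3 + (0 - Y) = -3 - Y)
1/(-85773 + Q(210, -171)) = 1/(-85773 + (-3 - 1*(-171))) = 1/(-85773 + (-3 + 171)) = 1/(-85773 + 168) = 1/(-85605) = -1/85605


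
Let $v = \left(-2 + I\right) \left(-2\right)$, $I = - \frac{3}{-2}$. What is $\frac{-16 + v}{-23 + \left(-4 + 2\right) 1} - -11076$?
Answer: $\frac{55383}{5} \approx 11077.0$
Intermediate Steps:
$I = \frac{3}{2}$ ($I = \left(-3\right) \left(- \frac{1}{2}\right) = \frac{3}{2} \approx 1.5$)
$v = 1$ ($v = \left(-2 + \frac{3}{2}\right) \left(-2\right) = \left(- \frac{1}{2}\right) \left(-2\right) = 1$)
$\frac{-16 + v}{-23 + \left(-4 + 2\right) 1} - -11076 = \frac{-16 + 1}{-23 + \left(-4 + 2\right) 1} - -11076 = - \frac{15}{-23 - 2} + 11076 = - \frac{15}{-25} + 11076 = \left(-15\right) \left(- \frac{1}{25}\right) + 11076 = \frac{3}{5} + 11076 = \frac{55383}{5}$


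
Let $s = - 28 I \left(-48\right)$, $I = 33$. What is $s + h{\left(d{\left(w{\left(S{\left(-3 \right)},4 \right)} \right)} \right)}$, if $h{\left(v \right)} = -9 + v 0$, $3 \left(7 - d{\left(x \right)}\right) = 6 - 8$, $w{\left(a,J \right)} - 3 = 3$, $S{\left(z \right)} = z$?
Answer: $44343$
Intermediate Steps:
$w{\left(a,J \right)} = 6$ ($w{\left(a,J \right)} = 3 + 3 = 6$)
$d{\left(x \right)} = \frac{23}{3}$ ($d{\left(x \right)} = 7 - \frac{6 - 8}{3} = 7 - - \frac{2}{3} = 7 + \frac{2}{3} = \frac{23}{3}$)
$h{\left(v \right)} = -9$ ($h{\left(v \right)} = -9 + 0 = -9$)
$s = 44352$ ($s = \left(-28\right) 33 \left(-48\right) = \left(-924\right) \left(-48\right) = 44352$)
$s + h{\left(d{\left(w{\left(S{\left(-3 \right)},4 \right)} \right)} \right)} = 44352 - 9 = 44343$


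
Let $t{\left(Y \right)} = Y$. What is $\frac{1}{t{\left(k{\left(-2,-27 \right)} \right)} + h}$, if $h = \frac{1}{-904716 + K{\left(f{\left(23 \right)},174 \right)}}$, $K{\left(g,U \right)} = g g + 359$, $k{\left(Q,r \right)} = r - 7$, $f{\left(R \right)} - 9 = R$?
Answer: $- \frac{903333}{30713323} \approx -0.029412$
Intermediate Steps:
$f{\left(R \right)} = 9 + R$
$k{\left(Q,r \right)} = -7 + r$
$K{\left(g,U \right)} = 359 + g^{2}$ ($K{\left(g,U \right)} = g^{2} + 359 = 359 + g^{2}$)
$h = - \frac{1}{903333}$ ($h = \frac{1}{-904716 + \left(359 + \left(9 + 23\right)^{2}\right)} = \frac{1}{-904716 + \left(359 + 32^{2}\right)} = \frac{1}{-904716 + \left(359 + 1024\right)} = \frac{1}{-904716 + 1383} = \frac{1}{-903333} = - \frac{1}{903333} \approx -1.107 \cdot 10^{-6}$)
$\frac{1}{t{\left(k{\left(-2,-27 \right)} \right)} + h} = \frac{1}{\left(-7 - 27\right) - \frac{1}{903333}} = \frac{1}{-34 - \frac{1}{903333}} = \frac{1}{- \frac{30713323}{903333}} = - \frac{903333}{30713323}$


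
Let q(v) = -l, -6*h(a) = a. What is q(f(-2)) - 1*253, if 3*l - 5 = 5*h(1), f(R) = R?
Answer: -4579/18 ≈ -254.39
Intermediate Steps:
h(a) = -a/6
l = 25/18 (l = 5/3 + (5*(-⅙*1))/3 = 5/3 + (5*(-⅙))/3 = 5/3 + (⅓)*(-⅚) = 5/3 - 5/18 = 25/18 ≈ 1.3889)
q(v) = -25/18 (q(v) = -1*25/18 = -25/18)
q(f(-2)) - 1*253 = -25/18 - 1*253 = -25/18 - 253 = -4579/18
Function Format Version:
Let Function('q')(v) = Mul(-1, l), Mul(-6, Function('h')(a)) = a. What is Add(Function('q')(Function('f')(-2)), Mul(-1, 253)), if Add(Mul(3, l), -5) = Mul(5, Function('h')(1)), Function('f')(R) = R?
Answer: Rational(-4579, 18) ≈ -254.39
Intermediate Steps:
Function('h')(a) = Mul(Rational(-1, 6), a)
l = Rational(25, 18) (l = Add(Rational(5, 3), Mul(Rational(1, 3), Mul(5, Mul(Rational(-1, 6), 1)))) = Add(Rational(5, 3), Mul(Rational(1, 3), Mul(5, Rational(-1, 6)))) = Add(Rational(5, 3), Mul(Rational(1, 3), Rational(-5, 6))) = Add(Rational(5, 3), Rational(-5, 18)) = Rational(25, 18) ≈ 1.3889)
Function('q')(v) = Rational(-25, 18) (Function('q')(v) = Mul(-1, Rational(25, 18)) = Rational(-25, 18))
Add(Function('q')(Function('f')(-2)), Mul(-1, 253)) = Add(Rational(-25, 18), Mul(-1, 253)) = Add(Rational(-25, 18), -253) = Rational(-4579, 18)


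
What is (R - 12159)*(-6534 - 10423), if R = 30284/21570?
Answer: 2223396295061/10785 ≈ 2.0616e+8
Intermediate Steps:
R = 15142/10785 (R = 30284*(1/21570) = 15142/10785 ≈ 1.4040)
(R - 12159)*(-6534 - 10423) = (15142/10785 - 12159)*(-6534 - 10423) = -131119673/10785*(-16957) = 2223396295061/10785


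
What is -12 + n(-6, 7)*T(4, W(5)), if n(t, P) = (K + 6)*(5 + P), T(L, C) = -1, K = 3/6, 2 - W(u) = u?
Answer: -90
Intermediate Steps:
W(u) = 2 - u
K = ½ (K = 3*(⅙) = ½ ≈ 0.50000)
n(t, P) = 65/2 + 13*P/2 (n(t, P) = (½ + 6)*(5 + P) = 13*(5 + P)/2 = 65/2 + 13*P/2)
-12 + n(-6, 7)*T(4, W(5)) = -12 + (65/2 + (13/2)*7)*(-1) = -12 + (65/2 + 91/2)*(-1) = -12 + 78*(-1) = -12 - 78 = -90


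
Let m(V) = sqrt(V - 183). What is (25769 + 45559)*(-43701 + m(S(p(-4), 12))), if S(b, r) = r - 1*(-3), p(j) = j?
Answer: -3117104928 + 142656*I*sqrt(42) ≈ -3.1171e+9 + 9.2452e+5*I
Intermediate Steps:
S(b, r) = 3 + r (S(b, r) = r + 3 = 3 + r)
m(V) = sqrt(-183 + V)
(25769 + 45559)*(-43701 + m(S(p(-4), 12))) = (25769 + 45559)*(-43701 + sqrt(-183 + (3 + 12))) = 71328*(-43701 + sqrt(-183 + 15)) = 71328*(-43701 + sqrt(-168)) = 71328*(-43701 + 2*I*sqrt(42)) = -3117104928 + 142656*I*sqrt(42)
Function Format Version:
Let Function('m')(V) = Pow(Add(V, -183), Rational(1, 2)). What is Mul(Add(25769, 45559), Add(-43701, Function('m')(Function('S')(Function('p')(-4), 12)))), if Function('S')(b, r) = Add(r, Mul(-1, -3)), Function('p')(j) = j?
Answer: Add(-3117104928, Mul(142656, I, Pow(42, Rational(1, 2)))) ≈ Add(-3.1171e+9, Mul(9.2452e+5, I))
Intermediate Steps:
Function('S')(b, r) = Add(3, r) (Function('S')(b, r) = Add(r, 3) = Add(3, r))
Function('m')(V) = Pow(Add(-183, V), Rational(1, 2))
Mul(Add(25769, 45559), Add(-43701, Function('m')(Function('S')(Function('p')(-4), 12)))) = Mul(Add(25769, 45559), Add(-43701, Pow(Add(-183, Add(3, 12)), Rational(1, 2)))) = Mul(71328, Add(-43701, Pow(Add(-183, 15), Rational(1, 2)))) = Mul(71328, Add(-43701, Pow(-168, Rational(1, 2)))) = Mul(71328, Add(-43701, Mul(2, I, Pow(42, Rational(1, 2))))) = Add(-3117104928, Mul(142656, I, Pow(42, Rational(1, 2))))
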